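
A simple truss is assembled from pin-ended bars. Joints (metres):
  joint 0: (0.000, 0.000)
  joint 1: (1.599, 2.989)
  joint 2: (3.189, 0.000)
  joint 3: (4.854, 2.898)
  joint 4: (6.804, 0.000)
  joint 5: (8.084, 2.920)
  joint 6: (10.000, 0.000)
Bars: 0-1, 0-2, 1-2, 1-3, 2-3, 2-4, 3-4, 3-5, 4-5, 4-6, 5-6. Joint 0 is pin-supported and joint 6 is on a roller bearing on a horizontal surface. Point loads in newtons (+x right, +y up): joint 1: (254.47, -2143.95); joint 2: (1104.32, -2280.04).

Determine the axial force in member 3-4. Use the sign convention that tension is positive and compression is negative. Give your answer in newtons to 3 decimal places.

-1391.590

N=7 nodes, M=11 members, R=3 reactions → 2N=14, M+R=14
member 0 (0-1): L=3.3898, (cx,cy)=(0.4717,0.8818)
member 1 (0-2): L=3.1890, (cx,cy)=(1.0000,0.0000)
member 2 (1-2): L=3.3856, (cx,cy)=(0.4696,-0.8829)
member 3 (1-3): L=3.2563, (cx,cy)=(0.9996,-0.0279)
member 4 (2-3): L=3.3422, (cx,cy)=(0.4982,0.8671)
member 5 (2-4): L=3.6150, (cx,cy)=(1.0000,0.0000)
member 6 (3-4): L=3.4930, (cx,cy)=(0.5583,-0.8297)
member 7 (3-5): L=3.2301, (cx,cy)=(1.0000,0.0068)
member 8 (4-5): L=3.1882, (cx,cy)=(0.4015,0.9159)
member 9 (4-6): L=3.1960, (cx,cy)=(1.0000,0.0000)
member 10 (5-6): L=3.4925, (cx,cy)=(0.5486,-0.8361)
solve A·x = −loads:
  F[0-1] = -3717.5887 N (compression)
  F[0-2] = +3112.3974 N (tension)
  F[1-2] = +1368.4669 N (tension)
  F[1-3] = -2651.7964 N (compression)
  F[2-3] = +1236.1895 N (tension)
  F[2-4] = +2034.9313 N (tension)
  F[3-4] = -1391.5898 N (compression)
  F[3-5] = -1258.0878 N (compression)
  F[4-5] = +1260.6083 N (tension)
  F[4-6] = +751.9535 N (tension)
  F[5-6] = -1370.6612 N (compression)
  Rx@0 = -1358.7900 N
  Ry@0 = +3278.0066 N
  Ry@6 = +1145.9834 N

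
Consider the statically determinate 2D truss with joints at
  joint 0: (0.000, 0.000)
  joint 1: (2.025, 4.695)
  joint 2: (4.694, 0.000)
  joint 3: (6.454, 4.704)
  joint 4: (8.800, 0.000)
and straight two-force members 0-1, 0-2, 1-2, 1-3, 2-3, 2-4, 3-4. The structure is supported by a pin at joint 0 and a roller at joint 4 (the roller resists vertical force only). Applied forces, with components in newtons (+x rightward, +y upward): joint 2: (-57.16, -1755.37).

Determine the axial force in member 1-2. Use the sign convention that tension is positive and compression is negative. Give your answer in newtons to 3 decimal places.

N=5 nodes, M=7 members, R=3 reactions → 2N=10, M+R=10
member 0 (0-1): L=5.1131, (cx,cy)=(0.3960,0.9182)
member 1 (0-2): L=4.6940, (cx,cy)=(1.0000,0.0000)
member 2 (1-2): L=5.4006, (cx,cy)=(0.4942,-0.8693)
member 3 (1-3): L=4.4290, (cx,cy)=(1.0000,0.0020)
member 4 (2-3): L=5.0225, (cx,cy)=(0.3504,0.9366)
member 5 (2-4): L=4.1060, (cx,cy)=(1.0000,0.0000)
member 6 (3-4): L=5.2566, (cx,cy)=(0.4463,-0.8949)
solve A·x = −loads:
  F[0-1] = -891.9745 N (compression)
  F[0-2] = +296.0999 N (tension)
  F[1-2] = +940.2210 N (tension)
  F[1-3] = -817.9221 N (compression)
  F[2-3] = +1001.4965 N (tension)
  F[2-4] = +466.9709 N (tension)
  F[3-4] = -1046.3156 N (compression)
  Rx@0 = +57.1600 N
  Ry@0 = +819.0397 N
  Ry@4 = +936.3303 N

940.221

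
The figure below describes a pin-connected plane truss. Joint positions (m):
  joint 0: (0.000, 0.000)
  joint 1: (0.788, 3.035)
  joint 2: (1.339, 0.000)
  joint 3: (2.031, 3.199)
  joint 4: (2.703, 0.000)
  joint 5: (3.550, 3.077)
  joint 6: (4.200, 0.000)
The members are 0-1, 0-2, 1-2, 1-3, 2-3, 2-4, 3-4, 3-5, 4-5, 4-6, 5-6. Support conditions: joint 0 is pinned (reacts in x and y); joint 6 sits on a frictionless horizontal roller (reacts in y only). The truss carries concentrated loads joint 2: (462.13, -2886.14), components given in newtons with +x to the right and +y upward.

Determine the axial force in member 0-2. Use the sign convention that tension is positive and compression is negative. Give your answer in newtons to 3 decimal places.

972.580

N=7 nodes, M=11 members, R=3 reactions → 2N=14, M+R=14
member 0 (0-1): L=3.1356, (cx,cy)=(0.2513,0.9679)
member 1 (0-2): L=1.3390, (cx,cy)=(1.0000,0.0000)
member 2 (1-2): L=3.0846, (cx,cy)=(0.1786,-0.9839)
member 3 (1-3): L=1.2538, (cx,cy)=(0.9914,0.1308)
member 4 (2-3): L=3.2730, (cx,cy)=(0.2114,0.9774)
member 5 (2-4): L=1.3640, (cx,cy)=(1.0000,0.0000)
member 6 (3-4): L=3.2688, (cx,cy)=(0.2056,-0.9786)
member 7 (3-5): L=1.5239, (cx,cy)=(0.9968,-0.0801)
member 8 (4-5): L=3.1914, (cx,cy)=(0.2654,0.9641)
member 9 (4-6): L=1.4970, (cx,cy)=(1.0000,0.0000)
member 10 (5-6): L=3.1449, (cx,cy)=(0.2067,-0.9784)
solve A·x = −loads:
  F[0-1] = -2031.1965 N (compression)
  F[0-2] = +972.5803 N (tension)
  F[1-2] = +1884.5576 N (tension)
  F[1-3] = -854.4275 N (compression)
  F[2-3] = +1055.7593 N (tension)
  F[2-4] = +623.8698 N (tension)
  F[3-4] = -904.2674 N (compression)
  F[3-5] = -439.3820 N (compression)
  F[4-5] = +917.8682 N (tension)
  F[4-6] = +194.3724 N (tension)
  F[5-6] = -940.4349 N (compression)
  Rx@0 = -462.1300 N
  Ry@0 = +1966.0111 N
  Ry@6 = +920.1289 N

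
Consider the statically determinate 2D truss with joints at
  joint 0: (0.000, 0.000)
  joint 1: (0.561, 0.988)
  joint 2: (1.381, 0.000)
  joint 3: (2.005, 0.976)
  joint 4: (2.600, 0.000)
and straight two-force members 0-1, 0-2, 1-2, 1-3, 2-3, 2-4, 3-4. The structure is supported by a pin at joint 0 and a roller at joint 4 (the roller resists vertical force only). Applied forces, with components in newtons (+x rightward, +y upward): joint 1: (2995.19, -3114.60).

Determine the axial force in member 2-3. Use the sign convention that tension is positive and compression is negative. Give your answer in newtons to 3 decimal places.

2126.375

N=5 nodes, M=7 members, R=3 reactions → 2N=10, M+R=10
member 0 (0-1): L=1.1362, (cx,cy)=(0.4938,0.8696)
member 1 (0-2): L=1.3810, (cx,cy)=(1.0000,0.0000)
member 2 (1-2): L=1.2840, (cx,cy)=(0.6387,-0.7695)
member 3 (1-3): L=1.4440, (cx,cy)=(1.0000,-0.0083)
member 4 (2-3): L=1.1584, (cx,cy)=(0.5387,0.8425)
member 5 (2-4): L=1.2190, (cx,cy)=(1.0000,0.0000)
member 6 (3-4): L=1.1431, (cx,cy)=(0.5205,-0.8538)
solve A·x = −loads:
  F[0-1] = -1500.0023 N (compression)
  F[0-2] = +3735.8423 N (tension)
  F[1-2] = -2328.1686 N (compression)
  F[1-3] = -2249.0328 N (compression)
  F[2-3] = +2126.3746 N (tension)
  F[2-4] = +1103.5586 N (tension)
  F[3-4] = -2120.0687 N (compression)
  Rx@0 = -2995.1900 N
  Ry@0 = +1304.3930 N
  Ry@4 = +1810.2070 N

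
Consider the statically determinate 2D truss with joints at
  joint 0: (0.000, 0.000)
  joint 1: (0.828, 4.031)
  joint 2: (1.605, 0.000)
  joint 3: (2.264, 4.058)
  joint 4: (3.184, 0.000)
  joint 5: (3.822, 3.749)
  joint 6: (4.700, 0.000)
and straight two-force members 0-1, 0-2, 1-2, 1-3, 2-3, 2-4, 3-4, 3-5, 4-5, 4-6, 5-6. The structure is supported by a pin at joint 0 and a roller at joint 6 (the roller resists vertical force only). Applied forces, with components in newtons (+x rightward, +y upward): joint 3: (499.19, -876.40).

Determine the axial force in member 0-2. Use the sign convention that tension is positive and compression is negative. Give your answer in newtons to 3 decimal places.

N=7 nodes, M=11 members, R=3 reactions → 2N=14, M+R=14
member 0 (0-1): L=4.1152, (cx,cy)=(0.2012,0.9795)
member 1 (0-2): L=1.6050, (cx,cy)=(1.0000,0.0000)
member 2 (1-2): L=4.1052, (cx,cy)=(0.1893,-0.9819)
member 3 (1-3): L=1.4363, (cx,cy)=(0.9998,0.0188)
member 4 (2-3): L=4.1112, (cx,cy)=(0.1603,0.9871)
member 5 (2-4): L=1.5790, (cx,cy)=(1.0000,0.0000)
member 6 (3-4): L=4.1610, (cx,cy)=(0.2211,-0.9753)
member 7 (3-5): L=1.5883, (cx,cy)=(0.9809,-0.1945)
member 8 (4-5): L=3.8029, (cx,cy)=(0.1678,0.9858)
member 9 (4-6): L=1.5160, (cx,cy)=(1.0000,0.0000)
member 10 (5-6): L=3.8504, (cx,cy)=(0.2280,-0.9737)
solve A·x = −loads:
  F[0-1] = -23.7186 N (compression)
  F[0-2] = +503.9623 N (tension)
  F[1-2] = +23.4847 N (tension)
  F[1-3] = -9.2190 N (compression)
  F[2-3] = -23.3623 N (compression)
  F[2-4] = +512.1522 N (tension)
  F[3-4] = -806.9479 N (compression)
  F[3-5] = -340.2351 N (compression)
  F[4-5] = +798.2909 N (tension)
  F[4-6] = +199.8080 N (tension)
  F[5-6] = -876.2513 N (compression)
  Rx@0 = -499.1900 N
  Ry@0 = +23.2335 N
  Ry@6 = +853.1665 N

503.962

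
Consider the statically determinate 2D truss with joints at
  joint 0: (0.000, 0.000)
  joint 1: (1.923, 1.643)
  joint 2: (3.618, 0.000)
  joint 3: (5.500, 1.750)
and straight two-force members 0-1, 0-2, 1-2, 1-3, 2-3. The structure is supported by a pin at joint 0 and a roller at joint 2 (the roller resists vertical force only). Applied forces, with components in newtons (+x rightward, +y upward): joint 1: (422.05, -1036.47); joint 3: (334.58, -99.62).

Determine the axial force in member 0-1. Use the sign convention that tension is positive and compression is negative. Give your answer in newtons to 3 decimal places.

-123.559

N=4 nodes, M=5 members, R=3 reactions → 2N=8, M+R=8
member 0 (0-1): L=2.5293, (cx,cy)=(0.7603,0.6496)
member 1 (0-2): L=3.6180, (cx,cy)=(1.0000,0.0000)
member 2 (1-2): L=2.3606, (cx,cy)=(0.7180,-0.6960)
member 3 (1-3): L=3.5786, (cx,cy)=(0.9996,0.0299)
member 4 (2-3): L=2.5699, (cx,cy)=(0.7323,0.6810)
solve A·x = −loads:
  F[0-1] = -123.5590 N (compression)
  F[0-2] = +850.5705 N (tension)
  F[1-2] = -1354.2329 N (compression)
  F[1-3] = +456.6005 N (tension)
  F[2-3] = -166.3425 N (compression)
  Rx@0 = -756.6300 N
  Ry@0 = +80.2622 N
  Ry@2 = +1055.8278 N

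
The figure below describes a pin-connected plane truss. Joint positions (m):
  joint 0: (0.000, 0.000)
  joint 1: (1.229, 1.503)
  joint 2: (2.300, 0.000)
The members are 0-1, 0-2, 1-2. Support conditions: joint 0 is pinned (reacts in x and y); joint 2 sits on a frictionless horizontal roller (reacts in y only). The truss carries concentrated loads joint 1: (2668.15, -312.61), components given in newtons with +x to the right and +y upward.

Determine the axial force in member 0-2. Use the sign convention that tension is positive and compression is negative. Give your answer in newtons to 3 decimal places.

N=3 nodes, M=3 members, R=3 reactions → 2N=6, M+R=6
member 0 (0-1): L=1.9415, (cx,cy)=(0.6330,0.7741)
member 1 (0-2): L=2.3000, (cx,cy)=(1.0000,0.0000)
member 2 (1-2): L=1.8455, (cx,cy)=(0.5803,-0.8144)
solve A·x = −loads:
  F[0-1] = +2064.2374 N (tension)
  F[0-2] = +1361.4601 N (tension)
  F[1-2] = -2346.0700 N (compression)
  Rx@0 = -2668.1500 N
  Ry@0 = -1598.0105 N
  Ry@2 = +1910.6205 N

1361.460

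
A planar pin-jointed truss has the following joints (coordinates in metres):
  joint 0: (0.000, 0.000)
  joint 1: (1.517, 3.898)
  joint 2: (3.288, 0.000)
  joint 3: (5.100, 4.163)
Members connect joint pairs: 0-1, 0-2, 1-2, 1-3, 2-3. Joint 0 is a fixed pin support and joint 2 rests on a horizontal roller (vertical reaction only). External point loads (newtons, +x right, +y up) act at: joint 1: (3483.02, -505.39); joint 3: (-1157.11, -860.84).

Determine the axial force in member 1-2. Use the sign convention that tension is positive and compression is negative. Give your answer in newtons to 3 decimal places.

N=4 nodes, M=5 members, R=3 reactions → 2N=8, M+R=8
member 0 (0-1): L=4.1828, (cx,cy)=(0.3627,0.9319)
member 1 (0-2): L=3.2880, (cx,cy)=(1.0000,0.0000)
member 2 (1-2): L=4.2815, (cx,cy)=(0.4136,-0.9104)
member 3 (1-3): L=3.5928, (cx,cy)=(0.9973,0.0738)
member 4 (2-3): L=4.5403, (cx,cy)=(0.3991,0.9169)
solve A·x = −loads:
  F[0-1] = +3075.7638 N (tension)
  F[0-2] = +1210.4012 N (tension)
  F[1-2] = -3769.0994 N (compression)
  F[1-3] = -810.6519 N (compression)
  F[2-3] = -873.6388 N (compression)
  Rx@0 = -2325.9100 N
  Ry@0 = -2866.3502 N
  Ry@2 = +4232.5802 N

-3769.099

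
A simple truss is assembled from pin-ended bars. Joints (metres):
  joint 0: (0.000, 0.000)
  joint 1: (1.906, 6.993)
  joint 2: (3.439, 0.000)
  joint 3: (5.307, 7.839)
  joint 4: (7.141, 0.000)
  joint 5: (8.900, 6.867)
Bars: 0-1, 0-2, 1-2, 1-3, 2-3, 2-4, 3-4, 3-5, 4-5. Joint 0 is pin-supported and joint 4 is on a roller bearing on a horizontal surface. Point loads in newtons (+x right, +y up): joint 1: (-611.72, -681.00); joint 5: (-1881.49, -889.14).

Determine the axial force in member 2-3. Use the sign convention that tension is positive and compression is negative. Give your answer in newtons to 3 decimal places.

N=6 nodes, M=9 members, R=3 reactions → 2N=12, M+R=12
member 0 (0-1): L=7.2481, (cx,cy)=(0.2630,0.9648)
member 1 (0-2): L=3.4390, (cx,cy)=(1.0000,0.0000)
member 2 (1-2): L=7.1591, (cx,cy)=(0.2141,-0.9768)
member 3 (1-3): L=3.5046, (cx,cy)=(0.9704,0.2414)
member 4 (2-3): L=8.0585, (cx,cy)=(0.2318,0.9728)
member 5 (2-4): L=3.7020, (cx,cy)=(1.0000,0.0000)
member 6 (3-4): L=8.0507, (cx,cy)=(0.2278,-0.9737)
member 7 (3-5): L=3.7222, (cx,cy)=(0.9653,-0.2611)
member 8 (4-5): L=7.0887, (cx,cy)=(0.2481,0.9687)
solve A·x = −loads:
  F[0-1] = -2786.6322 N (compression)
  F[0-2] = -1760.4215 N (compression)
  F[1-2] = +1919.7152 N (tension)
  F[1-3] = -548.3619 N (compression)
  F[2-3] = -1927.6919 N (compression)
  F[2-4] = -902.4959 N (compression)
  F[3-4] = +2491.4524 N (tension)
  F[3-5] = -1602.1568 N (compression)
  F[4-5] = -1349.7404 N (compression)
  Rx@0 = +2493.2100 N
  Ry@0 = +2688.5573 N
  Ry@4 = -1118.4173 N

-1927.692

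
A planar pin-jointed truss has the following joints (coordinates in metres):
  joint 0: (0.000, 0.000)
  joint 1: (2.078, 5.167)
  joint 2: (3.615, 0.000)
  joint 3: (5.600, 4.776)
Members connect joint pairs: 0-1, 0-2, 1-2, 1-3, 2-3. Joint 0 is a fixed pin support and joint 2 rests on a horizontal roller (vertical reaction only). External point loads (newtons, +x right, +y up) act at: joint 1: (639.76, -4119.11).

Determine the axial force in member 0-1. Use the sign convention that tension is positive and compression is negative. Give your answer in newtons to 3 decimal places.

N=4 nodes, M=5 members, R=3 reactions → 2N=8, M+R=8
member 0 (0-1): L=5.5692, (cx,cy)=(0.3731,0.9278)
member 1 (0-2): L=3.6150, (cx,cy)=(1.0000,0.0000)
member 2 (1-2): L=5.3908, (cx,cy)=(0.2851,-0.9585)
member 3 (1-3): L=3.5436, (cx,cy)=(0.9939,-0.1103)
member 4 (2-3): L=5.1721, (cx,cy)=(0.3838,0.9234)
solve A·x = −loads:
  F[0-1] = -902.0557 N (compression)
  F[0-2] = +976.3384 N (tension)
  F[1-2] = -3424.3348 N (compression)
  F[1-3] = +0.0000 N (tension)
  F[2-3] = -0.0000 N (compression)
  Rx@0 = -639.7600 N
  Ry@0 = +836.9107 N
  Ry@2 = +3282.1993 N

-902.056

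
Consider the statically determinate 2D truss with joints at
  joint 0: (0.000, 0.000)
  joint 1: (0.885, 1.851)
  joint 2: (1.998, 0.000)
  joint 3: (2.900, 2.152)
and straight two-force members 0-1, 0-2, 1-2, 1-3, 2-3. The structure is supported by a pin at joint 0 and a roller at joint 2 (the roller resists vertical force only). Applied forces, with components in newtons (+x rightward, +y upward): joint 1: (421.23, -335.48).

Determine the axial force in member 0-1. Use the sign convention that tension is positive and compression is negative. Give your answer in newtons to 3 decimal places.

225.405

N=4 nodes, M=5 members, R=3 reactions → 2N=8, M+R=8
member 0 (0-1): L=2.0517, (cx,cy)=(0.4314,0.9022)
member 1 (0-2): L=1.9980, (cx,cy)=(1.0000,0.0000)
member 2 (1-2): L=2.1599, (cx,cy)=(0.5153,-0.8570)
member 3 (1-3): L=2.0374, (cx,cy)=(0.9890,0.1477)
member 4 (2-3): L=2.3334, (cx,cy)=(0.3866,0.9223)
solve A·x = −loads:
  F[0-1] = +225.4054 N (tension)
  F[0-2] = +324.0009 N (tension)
  F[1-2] = -628.7464 N (compression)
  F[1-3] = -0.0000 N (compression)
  F[2-3] = +0.0000 N (tension)
  Rx@0 = -421.2300 N
  Ry@0 = -203.3571 N
  Ry@2 = +538.8371 N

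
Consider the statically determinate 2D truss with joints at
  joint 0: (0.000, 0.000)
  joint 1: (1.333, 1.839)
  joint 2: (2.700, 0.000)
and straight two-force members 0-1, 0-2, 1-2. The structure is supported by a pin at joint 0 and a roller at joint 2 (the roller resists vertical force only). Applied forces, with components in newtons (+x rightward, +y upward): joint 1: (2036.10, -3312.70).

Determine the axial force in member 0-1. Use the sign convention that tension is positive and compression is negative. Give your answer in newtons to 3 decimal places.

N=3 nodes, M=3 members, R=3 reactions → 2N=6, M+R=6
member 0 (0-1): L=2.2713, (cx,cy)=(0.5869,0.8097)
member 1 (0-2): L=2.7000, (cx,cy)=(1.0000,0.0000)
member 2 (1-2): L=2.2914, (cx,cy)=(0.5966,-0.8026)
solve A·x = −loads:
  F[0-1] = -358.6623 N (compression)
  F[0-2] = +2246.5947 N (tension)
  F[1-2] = -3765.8333 N (compression)
  Rx@0 = -2036.1000 N
  Ry@0 = +290.3974 N
  Ry@2 = +3022.3026 N

-358.662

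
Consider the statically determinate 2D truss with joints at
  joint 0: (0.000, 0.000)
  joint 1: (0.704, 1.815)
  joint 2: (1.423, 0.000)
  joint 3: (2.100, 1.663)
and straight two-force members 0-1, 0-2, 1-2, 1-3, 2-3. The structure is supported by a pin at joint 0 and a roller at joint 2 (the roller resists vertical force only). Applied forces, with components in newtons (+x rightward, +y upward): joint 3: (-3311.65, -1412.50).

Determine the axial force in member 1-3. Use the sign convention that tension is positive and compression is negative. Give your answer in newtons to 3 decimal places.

N=4 nodes, M=5 members, R=3 reactions → 2N=8, M+R=8
member 0 (0-1): L=1.9468, (cx,cy)=(0.3616,0.9323)
member 1 (0-2): L=1.4230, (cx,cy)=(1.0000,0.0000)
member 2 (1-2): L=1.9522, (cx,cy)=(0.3683,-0.9297)
member 3 (1-3): L=1.4043, (cx,cy)=(0.9941,-0.1082)
member 4 (2-3): L=1.7955, (cx,cy)=(0.3770,0.9262)
solve A·x = −loads:
  F[0-1] = -3430.3378 N (compression)
  F[0-2] = -2071.1435 N (compression)
  F[1-2] = +3746.8805 N (tension)
  F[1-3] = -2635.9610 N (compression)
  F[2-3] = -1833.1204 N (compression)
  Rx@0 = +3311.6500 N
  Ry@0 = +3198.1809 N
  Ry@2 = -1785.6809 N

-2635.961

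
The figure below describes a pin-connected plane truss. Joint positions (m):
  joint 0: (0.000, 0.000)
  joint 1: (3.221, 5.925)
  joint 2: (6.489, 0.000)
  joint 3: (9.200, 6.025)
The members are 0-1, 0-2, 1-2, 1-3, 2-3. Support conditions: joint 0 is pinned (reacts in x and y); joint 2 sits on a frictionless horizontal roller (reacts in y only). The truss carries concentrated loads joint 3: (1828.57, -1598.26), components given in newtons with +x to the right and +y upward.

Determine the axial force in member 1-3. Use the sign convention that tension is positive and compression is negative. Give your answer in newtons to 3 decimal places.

N=4 nodes, M=5 members, R=3 reactions → 2N=8, M+R=8
member 0 (0-1): L=6.7439, (cx,cy)=(0.4776,0.8786)
member 1 (0-2): L=6.4890, (cx,cy)=(1.0000,0.0000)
member 2 (1-2): L=6.7665, (cx,cy)=(0.4830,-0.8756)
member 3 (1-3): L=5.9798, (cx,cy)=(0.9999,0.0167)
member 4 (2-3): L=6.6068, (cx,cy)=(0.4103,0.9119)
solve A·x = −loads:
  F[0-1] = +2692.4968 N (tension)
  F[0-2] = +542.5922 N (tension)
  F[1-2] = -2652.4774 N (compression)
  F[1-3] = +2567.3983 N (tension)
  F[2-3] = -1799.6821 N (compression)
  Rx@0 = -1828.5700 N
  Ry@0 = -2365.5443 N
  Ry@2 = +3963.8043 N

2567.398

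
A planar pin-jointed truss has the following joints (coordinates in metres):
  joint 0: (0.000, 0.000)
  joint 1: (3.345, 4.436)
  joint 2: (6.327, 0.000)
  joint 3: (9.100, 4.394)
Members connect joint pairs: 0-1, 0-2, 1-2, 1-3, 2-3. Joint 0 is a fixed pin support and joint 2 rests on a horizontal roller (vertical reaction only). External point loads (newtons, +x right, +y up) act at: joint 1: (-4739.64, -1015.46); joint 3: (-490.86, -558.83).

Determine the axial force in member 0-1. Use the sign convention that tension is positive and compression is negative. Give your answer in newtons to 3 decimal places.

-4881.552

N=4 nodes, M=5 members, R=3 reactions → 2N=8, M+R=8
member 0 (0-1): L=5.5558, (cx,cy)=(0.6021,0.7984)
member 1 (0-2): L=6.3270, (cx,cy)=(1.0000,0.0000)
member 2 (1-2): L=5.3451, (cx,cy)=(0.5579,-0.8299)
member 3 (1-3): L=5.7552, (cx,cy)=(1.0000,-0.0073)
member 4 (2-3): L=5.1958, (cx,cy)=(0.5337,0.8457)
solve A·x = −loads:
  F[0-1] = -4881.5517 N (compression)
  F[0-2] = -2291.4569 N (compression)
  F[1-2] = +3474.0706 N (tension)
  F[1-3] = -137.5593 N (compression)
  F[2-3] = -661.9954 N (compression)
  Rx@0 = +5230.5000 N
  Ry@0 = +3897.6368 N
  Ry@2 = -2323.3468 N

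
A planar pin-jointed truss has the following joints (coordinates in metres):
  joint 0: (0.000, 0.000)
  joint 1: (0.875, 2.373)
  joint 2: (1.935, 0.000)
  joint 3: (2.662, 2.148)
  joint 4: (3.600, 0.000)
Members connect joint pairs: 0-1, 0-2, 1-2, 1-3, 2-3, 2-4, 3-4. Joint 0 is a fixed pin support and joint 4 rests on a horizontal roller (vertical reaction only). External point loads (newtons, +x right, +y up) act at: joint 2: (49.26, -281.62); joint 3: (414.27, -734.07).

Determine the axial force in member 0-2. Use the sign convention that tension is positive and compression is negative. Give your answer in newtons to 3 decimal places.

490.939

N=5 nodes, M=7 members, R=3 reactions → 2N=10, M+R=10
member 0 (0-1): L=2.5292, (cx,cy)=(0.3460,0.9382)
member 1 (0-2): L=1.9350, (cx,cy)=(1.0000,0.0000)
member 2 (1-2): L=2.5990, (cx,cy)=(0.4079,-0.9130)
member 3 (1-3): L=1.8011, (cx,cy)=(0.9922,-0.1249)
member 4 (2-3): L=2.2677, (cx,cy)=(0.3206,0.9472)
member 5 (2-4): L=1.6650, (cx,cy)=(1.0000,0.0000)
member 6 (3-4): L=2.3439, (cx,cy)=(0.4002,-0.9164)
solve A·x = −loads:
  F[0-1] = -79.2265 N (compression)
  F[0-2] = +490.9394 N (tension)
  F[1-2] = +90.2700 N (tension)
  F[1-3] = -64.7332 N (compression)
  F[2-3] = +210.2992 N (tension)
  F[2-4] = +411.0762 N (tension)
  F[3-4] = -1027.1974 N (compression)
  Rx@0 = -463.5300 N
  Ry@0 = +74.3342 N
  Ry@4 = +941.3558 N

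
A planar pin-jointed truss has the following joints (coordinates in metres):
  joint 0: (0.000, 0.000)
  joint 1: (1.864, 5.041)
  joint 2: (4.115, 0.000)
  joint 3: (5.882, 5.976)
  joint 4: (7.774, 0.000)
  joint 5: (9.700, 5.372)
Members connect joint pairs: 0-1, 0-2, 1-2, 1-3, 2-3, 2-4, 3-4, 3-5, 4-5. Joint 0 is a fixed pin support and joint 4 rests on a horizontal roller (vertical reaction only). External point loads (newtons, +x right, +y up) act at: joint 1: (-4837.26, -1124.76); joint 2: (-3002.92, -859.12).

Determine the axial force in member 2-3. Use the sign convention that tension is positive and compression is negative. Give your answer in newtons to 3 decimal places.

-2900.374

N=6 nodes, M=9 members, R=3 reactions → 2N=12, M+R=12
member 0 (0-1): L=5.3746, (cx,cy)=(0.3468,0.9379)
member 1 (0-2): L=4.1150, (cx,cy)=(1.0000,0.0000)
member 2 (1-2): L=5.5208, (cx,cy)=(0.4077,-0.9131)
member 3 (1-3): L=4.1254, (cx,cy)=(0.9740,0.2266)
member 4 (2-3): L=6.2318, (cx,cy)=(0.2835,0.9590)
member 5 (2-4): L=3.6590, (cx,cy)=(1.0000,0.0000)
member 6 (3-4): L=6.2684, (cx,cy)=(0.3018,-0.9534)
member 7 (3-5): L=3.8655, (cx,cy)=(0.9877,-0.1563)
member 8 (4-5): L=5.7068, (cx,cy)=(0.3375,0.9413)
solve A·x = −loads:
  F[0-1] = -4687.0374 N (compression)
  F[0-2] = -6214.6339 N (compression)
  F[1-2] = +3986.9187 N (tension)
  F[1-3] = +1628.4881 N (tension)
  F[2-3] = -2900.3742 N (compression)
  F[2-4] = -763.7163 N (compression)
  F[3-4] = +2530.2551 N (tension)
  F[3-5] = +0.0000 N (tension)
  F[4-5] = -0.0000 N (compression)
  Rx@0 = +7840.1800 N
  Ry@0 = +4396.1255 N
  Ry@4 = -2412.2455 N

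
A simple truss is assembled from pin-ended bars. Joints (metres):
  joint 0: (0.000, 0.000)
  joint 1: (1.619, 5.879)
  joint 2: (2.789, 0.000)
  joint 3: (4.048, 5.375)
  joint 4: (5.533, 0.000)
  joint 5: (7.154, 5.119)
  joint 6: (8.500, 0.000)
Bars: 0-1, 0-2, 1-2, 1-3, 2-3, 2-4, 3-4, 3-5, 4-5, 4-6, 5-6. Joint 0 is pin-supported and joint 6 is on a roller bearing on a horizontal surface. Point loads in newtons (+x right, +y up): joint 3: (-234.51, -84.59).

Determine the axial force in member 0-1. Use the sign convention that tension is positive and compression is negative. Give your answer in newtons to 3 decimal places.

-199.768

N=7 nodes, M=11 members, R=3 reactions → 2N=14, M+R=14
member 0 (0-1): L=6.0979, (cx,cy)=(0.2655,0.9641)
member 1 (0-2): L=2.7890, (cx,cy)=(1.0000,0.0000)
member 2 (1-2): L=5.9943, (cx,cy)=(0.1952,-0.9808)
member 3 (1-3): L=2.4807, (cx,cy)=(0.9791,-0.2032)
member 4 (2-3): L=5.5205, (cx,cy)=(0.2281,0.9736)
member 5 (2-4): L=2.7440, (cx,cy)=(1.0000,0.0000)
member 6 (3-4): L=5.5764, (cx,cy)=(0.2663,-0.9639)
member 7 (3-5): L=3.1165, (cx,cy)=(0.9966,-0.0821)
member 8 (4-5): L=5.3695, (cx,cy)=(0.3019,0.9533)
member 9 (4-6): L=2.9670, (cx,cy)=(1.0000,0.0000)
member 10 (5-6): L=5.2930, (cx,cy)=(0.2543,-0.9671)
solve A·x = −loads:
  F[0-1] = -199.7680 N (compression)
  F[0-2] = -181.4709 N (compression)
  F[1-2] = +216.5381 N (tension)
  F[1-3] = -97.3342 N (compression)
  F[2-3] = -218.1214 N (compression)
  F[2-4] = -89.4611 N (compression)
  F[3-4] = +106.8378 N (tension)
  F[3-5] = +61.2168 N (tension)
  F[4-5] = -108.0197 N (compression)
  F[4-6] = -28.3999 N (compression)
  F[5-6] = +111.6797 N (tension)
  Rx@0 = +234.5100 N
  Ry@0 = +192.5983 N
  Ry@6 = -108.0083 N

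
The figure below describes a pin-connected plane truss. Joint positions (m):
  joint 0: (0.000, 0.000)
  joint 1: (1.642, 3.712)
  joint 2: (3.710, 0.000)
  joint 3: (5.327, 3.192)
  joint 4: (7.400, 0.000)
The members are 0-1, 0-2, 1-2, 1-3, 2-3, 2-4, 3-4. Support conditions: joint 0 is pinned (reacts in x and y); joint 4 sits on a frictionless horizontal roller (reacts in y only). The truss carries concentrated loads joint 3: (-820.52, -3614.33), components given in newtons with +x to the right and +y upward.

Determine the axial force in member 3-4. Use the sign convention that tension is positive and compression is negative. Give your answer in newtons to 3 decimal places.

N=5 nodes, M=7 members, R=3 reactions → 2N=10, M+R=10
member 0 (0-1): L=4.0590, (cx,cy)=(0.4045,0.9145)
member 1 (0-2): L=3.7100, (cx,cy)=(1.0000,0.0000)
member 2 (1-2): L=4.2492, (cx,cy)=(0.4867,-0.8736)
member 3 (1-3): L=3.7215, (cx,cy)=(0.9902,-0.1397)
member 4 (2-3): L=3.5782, (cx,cy)=(0.4519,0.8921)
member 5 (2-4): L=3.6900, (cx,cy)=(1.0000,0.0000)
member 6 (3-4): L=3.8061, (cx,cy)=(0.5447,-0.8387)
solve A·x = −loads:
  F[0-1] = -1494.1513 N (compression)
  F[0-2] = -216.0794 N (compression)
  F[1-2] = +1803.6066 N (tension)
  F[1-3] = -1496.9076 N (compression)
  F[2-3] = -1766.2272 N (compression)
  F[2-4] = +1459.8653 N (tension)
  F[3-4] = -2680.3445 N (compression)
  Rx@0 = +820.5200 N
  Ry@0 = +1366.4332 N
  Ry@4 = +2247.8968 N

-2680.344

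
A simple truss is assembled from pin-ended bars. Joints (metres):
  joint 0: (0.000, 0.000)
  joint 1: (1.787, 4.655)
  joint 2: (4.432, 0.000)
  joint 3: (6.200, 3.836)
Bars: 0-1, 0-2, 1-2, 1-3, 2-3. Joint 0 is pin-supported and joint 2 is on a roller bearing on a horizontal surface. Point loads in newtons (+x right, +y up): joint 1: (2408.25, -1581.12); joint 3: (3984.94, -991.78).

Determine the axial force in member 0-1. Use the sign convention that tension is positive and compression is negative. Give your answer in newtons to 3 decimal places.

5816.915

N=4 nodes, M=5 members, R=3 reactions → 2N=8, M+R=8
member 0 (0-1): L=4.9862, (cx,cy)=(0.3584,0.9336)
member 1 (0-2): L=4.4320, (cx,cy)=(1.0000,0.0000)
member 2 (1-2): L=5.3540, (cx,cy)=(0.4940,-0.8694)
member 3 (1-3): L=4.4884, (cx,cy)=(0.9832,-0.1825)
member 4 (2-3): L=4.2238, (cx,cy)=(0.4186,0.9082)
solve A·x = −loads:
  F[0-1] = +5816.9151 N (tension)
  F[0-2] = +4308.4792 N (tension)
  F[1-2] = -8937.9360 N (compression)
  F[1-3] = +4161.9028 N (tension)
  F[2-3] = -255.8394 N (compression)
  Rx@0 = -6393.1900 N
  Ry@0 = -5430.5140 N
  Ry@2 = +8003.4140 N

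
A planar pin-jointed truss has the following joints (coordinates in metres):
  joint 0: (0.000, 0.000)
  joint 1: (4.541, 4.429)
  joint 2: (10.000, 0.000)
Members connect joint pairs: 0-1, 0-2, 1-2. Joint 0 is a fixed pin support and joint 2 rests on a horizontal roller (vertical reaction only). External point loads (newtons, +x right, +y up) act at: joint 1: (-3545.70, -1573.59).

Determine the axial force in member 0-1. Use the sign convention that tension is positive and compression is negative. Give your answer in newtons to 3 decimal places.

N=3 nodes, M=3 members, R=3 reactions → 2N=6, M+R=6
member 0 (0-1): L=6.3432, (cx,cy)=(0.7159,0.6982)
member 1 (0-2): L=10.0000, (cx,cy)=(1.0000,0.0000)
member 2 (1-2): L=7.0297, (cx,cy)=(0.7766,-0.6300)
solve A·x = −loads:
  F[0-1] = -3479.4213 N (compression)
  F[0-2] = -1054.8520 N (compression)
  F[1-2] = +1358.3616 N (tension)
  Rx@0 = +3545.7000 N
  Ry@0 = +2429.4133 N
  Ry@2 = -855.8233 N

-3479.421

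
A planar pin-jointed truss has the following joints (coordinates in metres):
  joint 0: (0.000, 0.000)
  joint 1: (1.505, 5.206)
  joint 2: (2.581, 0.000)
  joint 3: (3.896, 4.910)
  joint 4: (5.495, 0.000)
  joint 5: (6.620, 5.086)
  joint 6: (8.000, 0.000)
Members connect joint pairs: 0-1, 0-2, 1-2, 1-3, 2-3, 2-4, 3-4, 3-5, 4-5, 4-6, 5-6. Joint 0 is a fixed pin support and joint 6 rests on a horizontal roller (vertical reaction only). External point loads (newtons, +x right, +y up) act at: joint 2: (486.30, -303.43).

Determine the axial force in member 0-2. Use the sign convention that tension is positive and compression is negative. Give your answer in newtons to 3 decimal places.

N=7 nodes, M=11 members, R=3 reactions → 2N=14, M+R=14
member 0 (0-1): L=5.4192, (cx,cy)=(0.2777,0.9607)
member 1 (0-2): L=2.5810, (cx,cy)=(1.0000,0.0000)
member 2 (1-2): L=5.3160, (cx,cy)=(0.2024,-0.9793)
member 3 (1-3): L=2.4093, (cx,cy)=(0.9924,-0.1229)
member 4 (2-3): L=5.0830, (cx,cy)=(0.2587,0.9660)
member 5 (2-4): L=2.9140, (cx,cy)=(1.0000,0.0000)
member 6 (3-4): L=5.1638, (cx,cy)=(0.3097,-0.9508)
member 7 (3-5): L=2.7297, (cx,cy)=(0.9979,0.0645)
member 8 (4-5): L=5.2089, (cx,cy)=(0.2160,0.9764)
member 9 (4-6): L=2.5050, (cx,cy)=(1.0000,0.0000)
member 10 (5-6): L=5.2699, (cx,cy)=(0.2619,-0.9651)
solve A·x = −loads:
  F[0-1] = -213.9522 N (compression)
  F[0-2] = +545.7183 N (tension)
  F[1-2] = +223.0999 N (tension)
  F[1-3] = -105.3734 N (compression)
  F[2-3] = +87.9418 N (tension)
  F[2-4] = +81.8243 N (tension)
  F[3-4] = -106.2782 N (compression)
  F[3-5] = -49.0167 N (compression)
  F[4-5] = +103.4972 N (tension)
  F[4-6] = +26.5619 N (tension)
  F[5-6] = -101.4337 N (compression)
  Rx@0 = -486.3000 N
  Ry@0 = +205.5359 N
  Ry@6 = +97.8941 N

545.718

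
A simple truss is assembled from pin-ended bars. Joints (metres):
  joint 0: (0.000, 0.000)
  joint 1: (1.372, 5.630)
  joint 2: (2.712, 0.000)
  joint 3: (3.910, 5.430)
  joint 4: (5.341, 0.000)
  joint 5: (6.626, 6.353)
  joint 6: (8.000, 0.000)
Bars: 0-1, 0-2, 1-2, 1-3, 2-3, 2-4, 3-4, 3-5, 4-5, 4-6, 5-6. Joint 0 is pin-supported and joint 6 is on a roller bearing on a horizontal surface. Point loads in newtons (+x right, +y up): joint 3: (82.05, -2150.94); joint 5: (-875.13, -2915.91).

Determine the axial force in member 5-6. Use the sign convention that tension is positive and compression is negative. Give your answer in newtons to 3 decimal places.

-2892.467

N=7 nodes, M=11 members, R=3 reactions → 2N=14, M+R=14
member 0 (0-1): L=5.7948, (cx,cy)=(0.2368,0.9716)
member 1 (0-2): L=2.7120, (cx,cy)=(1.0000,0.0000)
member 2 (1-2): L=5.7873, (cx,cy)=(0.2315,-0.9728)
member 3 (1-3): L=2.5459, (cx,cy)=(0.9969,-0.0786)
member 4 (2-3): L=5.5606, (cx,cy)=(0.2154,0.9765)
member 5 (2-4): L=2.6290, (cx,cy)=(1.0000,0.0000)
member 6 (3-4): L=5.6154, (cx,cy)=(0.2548,-0.9670)
member 7 (3-5): L=2.8686, (cx,cy)=(0.9468,0.3218)
member 8 (4-5): L=6.4817, (cx,cy)=(0.1983,0.9802)
member 9 (4-6): L=2.6590, (cx,cy)=(1.0000,0.0000)
member 10 (5-6): L=6.4999, (cx,cy)=(0.2114,-0.9774)
solve A·x = −loads:
  F[0-1] = -2305.2936 N (compression)
  F[0-2] = -247.2660 N (compression)
  F[1-2] = +2391.3777 N (tension)
  F[1-3] = -1102.9285 N (compression)
  F[2-3] = -2382.3383 N (compression)
  F[2-4] = +819.7027 N (tension)
  F[3-4] = -462.3839 N (compression)
  F[3-5] = -1665.5773 N (compression)
  F[4-5] = +456.1726 N (tension)
  F[4-6] = +611.4339 N (tension)
  F[5-6] = -2892.4668 N (compression)
  Rx@0 = +793.0800 N
  Ry@0 = +2239.7468 N
  Ry@6 = +2827.1032 N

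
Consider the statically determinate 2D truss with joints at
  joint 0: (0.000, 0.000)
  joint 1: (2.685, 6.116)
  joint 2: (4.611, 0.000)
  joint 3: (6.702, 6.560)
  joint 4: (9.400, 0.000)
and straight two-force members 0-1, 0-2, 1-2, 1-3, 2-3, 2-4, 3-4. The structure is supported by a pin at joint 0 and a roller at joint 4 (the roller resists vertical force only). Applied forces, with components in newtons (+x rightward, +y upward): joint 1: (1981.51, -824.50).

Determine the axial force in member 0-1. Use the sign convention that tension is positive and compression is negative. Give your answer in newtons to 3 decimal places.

N=5 nodes, M=7 members, R=3 reactions → 2N=10, M+R=10
member 0 (0-1): L=6.6794, (cx,cy)=(0.4020,0.9156)
member 1 (0-2): L=4.6110, (cx,cy)=(1.0000,0.0000)
member 2 (1-2): L=6.4121, (cx,cy)=(0.3004,-0.9538)
member 3 (1-3): L=4.0415, (cx,cy)=(0.9939,0.1099)
member 4 (2-3): L=6.8852, (cx,cy)=(0.3037,0.9528)
member 5 (2-4): L=4.7890, (cx,cy)=(1.0000,0.0000)
member 6 (3-4): L=7.0932, (cx,cy)=(0.3804,-0.9248)
solve A·x = −loads:
  F[0-1] = +764.7644 N (tension)
  F[0-2] = +1674.0893 N (tension)
  F[1-2] = -1732.2727 N (compression)
  F[1-3] = -1160.7930 N (compression)
  F[2-3] = +1734.1882 N (tension)
  F[2-4] = +627.1020 N (tension)
  F[3-4] = -1648.6767 N (compression)
  Rx@0 = -1981.5100 N
  Ry@0 = -700.2551 N
  Ry@4 = +1524.7551 N

764.764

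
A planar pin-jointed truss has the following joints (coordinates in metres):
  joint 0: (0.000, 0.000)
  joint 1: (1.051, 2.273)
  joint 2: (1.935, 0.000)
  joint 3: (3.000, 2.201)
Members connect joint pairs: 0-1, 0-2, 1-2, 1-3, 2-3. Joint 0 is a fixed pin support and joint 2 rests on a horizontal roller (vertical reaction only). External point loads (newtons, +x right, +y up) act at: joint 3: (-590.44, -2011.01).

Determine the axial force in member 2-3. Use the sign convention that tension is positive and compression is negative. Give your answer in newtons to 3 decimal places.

N=4 nodes, M=5 members, R=3 reactions → 2N=8, M+R=8
member 0 (0-1): L=2.5042, (cx,cy)=(0.4197,0.9077)
member 1 (0-2): L=1.9350, (cx,cy)=(1.0000,0.0000)
member 2 (1-2): L=2.4388, (cx,cy)=(0.3625,-0.9320)
member 3 (1-3): L=1.9503, (cx,cy)=(0.9993,-0.0369)
member 4 (2-3): L=2.4451, (cx,cy)=(0.4356,0.9002)
solve A·x = −loads:
  F[0-1] = +479.5024 N (tension)
  F[0-2] = -791.6829 N (compression)
  F[1-2] = -481.8850 N (compression)
  F[1-3] = +376.1663 N (tension)
  F[2-3] = -2218.6331 N (compression)
  Rx@0 = +590.4400 N
  Ry@0 = -435.2285 N
  Ry@2 = +2446.2385 N

-2218.633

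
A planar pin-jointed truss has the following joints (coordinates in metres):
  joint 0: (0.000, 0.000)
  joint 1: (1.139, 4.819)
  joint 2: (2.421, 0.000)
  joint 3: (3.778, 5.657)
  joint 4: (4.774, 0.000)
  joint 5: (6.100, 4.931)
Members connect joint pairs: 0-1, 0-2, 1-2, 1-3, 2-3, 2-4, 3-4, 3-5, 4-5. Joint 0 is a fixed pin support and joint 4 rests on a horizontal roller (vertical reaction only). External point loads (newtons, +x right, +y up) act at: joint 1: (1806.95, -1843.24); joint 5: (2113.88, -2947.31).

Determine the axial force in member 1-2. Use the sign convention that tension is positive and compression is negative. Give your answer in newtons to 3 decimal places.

N=6 nodes, M=9 members, R=3 reactions → 2N=12, M+R=12
member 0 (0-1): L=4.9518, (cx,cy)=(0.2300,0.9732)
member 1 (0-2): L=2.4210, (cx,cy)=(1.0000,0.0000)
member 2 (1-2): L=4.9866, (cx,cy)=(0.2571,-0.9664)
member 3 (1-3): L=2.7689, (cx,cy)=(0.9531,0.3027)
member 4 (2-3): L=5.8175, (cx,cy)=(0.2333,0.9724)
member 5 (2-4): L=2.3530, (cx,cy)=(1.0000,0.0000)
member 6 (3-4): L=5.7440, (cx,cy)=(0.1734,-0.9849)
member 7 (3-5): L=2.4329, (cx,cy)=(0.9544,-0.2984)
member 8 (4-5): L=5.1062, (cx,cy)=(0.2597,0.9657)
solve A·x = −loads:
  F[0-1] = +3516.8362 N (tension)
  F[0-2] = +3111.8926 N (tension)
  F[1-2] = -5326.8678 N (compression)
  F[1-3] = +389.7420 N (tension)
  F[2-3] = +5293.8577 N (tension)
  F[2-4] = +507.5583 N (tension)
  F[3-4] = -6197.9180 N (compression)
  F[3-5] = +2809.0181 N (tension)
  F[4-5] = -2183.9810 N (compression)
  Rx@0 = -3920.8300 N
  Ry@0 = -3422.5367 N
  Ry@4 = +8213.0867 N

-5326.868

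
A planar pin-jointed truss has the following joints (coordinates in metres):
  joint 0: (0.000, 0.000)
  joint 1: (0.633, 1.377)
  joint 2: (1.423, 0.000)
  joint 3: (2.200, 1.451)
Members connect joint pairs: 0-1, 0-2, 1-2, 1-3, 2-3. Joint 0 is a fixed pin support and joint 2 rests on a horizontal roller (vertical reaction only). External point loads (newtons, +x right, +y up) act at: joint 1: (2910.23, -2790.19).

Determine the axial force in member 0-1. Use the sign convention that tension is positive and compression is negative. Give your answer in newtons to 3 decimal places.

1394.611

N=4 nodes, M=5 members, R=3 reactions → 2N=8, M+R=8
member 0 (0-1): L=1.5155, (cx,cy)=(0.4177,0.9086)
member 1 (0-2): L=1.4230, (cx,cy)=(1.0000,0.0000)
member 2 (1-2): L=1.5875, (cx,cy)=(0.4976,-0.8674)
member 3 (1-3): L=1.5687, (cx,cy)=(0.9989,0.0472)
member 4 (2-3): L=1.6459, (cx,cy)=(0.4721,0.8816)
solve A·x = −loads:
  F[0-1] = +1394.6110 N (tension)
  F[0-2] = +2327.7333 N (tension)
  F[1-2] = -4677.6328 N (compression)
  F[1-3] = -0.0000 N (compression)
  F[2-3] = +0.0000 N (tension)
  Rx@0 = -2910.2300 N
  Ry@0 = -1267.1375 N
  Ry@2 = +4057.3275 N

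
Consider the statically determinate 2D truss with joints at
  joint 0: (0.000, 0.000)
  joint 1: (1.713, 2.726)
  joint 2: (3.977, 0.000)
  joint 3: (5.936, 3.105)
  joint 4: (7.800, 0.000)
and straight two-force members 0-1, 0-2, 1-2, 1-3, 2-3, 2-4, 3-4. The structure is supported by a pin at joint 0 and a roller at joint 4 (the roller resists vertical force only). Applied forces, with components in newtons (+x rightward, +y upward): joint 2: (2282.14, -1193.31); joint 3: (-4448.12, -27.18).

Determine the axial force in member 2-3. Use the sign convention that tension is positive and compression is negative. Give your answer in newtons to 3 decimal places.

N=5 nodes, M=7 members, R=3 reactions → 2N=10, M+R=10
member 0 (0-1): L=3.2195, (cx,cy)=(0.5321,0.8467)
member 1 (0-2): L=3.9770, (cx,cy)=(1.0000,0.0000)
member 2 (1-2): L=3.5436, (cx,cy)=(0.6389,-0.7693)
member 3 (1-3): L=4.2400, (cx,cy)=(0.9960,0.0894)
member 4 (2-3): L=3.6713, (cx,cy)=(0.5336,0.8457)
member 5 (2-4): L=3.8230, (cx,cy)=(1.0000,0.0000)
member 6 (3-4): L=3.6215, (cx,cy)=(0.5147,-0.8574)
solve A·x = −loads:
  F[0-1] = -2789.7148 N (compression)
  F[0-2] = -681.6748 N (compression)
  F[1-2] = +2696.3321 N (tension)
  F[1-3] = -3219.8992 N (compression)
  F[2-3] = -1041.6139 N (compression)
  F[2-4] = -685.3121 N (compression)
  F[3-4] = +1331.4820 N (tension)
  Rx@0 = +2165.9800 N
  Ry@0 = +2362.0641 N
  Ry@4 = -1141.5741 N

-1041.614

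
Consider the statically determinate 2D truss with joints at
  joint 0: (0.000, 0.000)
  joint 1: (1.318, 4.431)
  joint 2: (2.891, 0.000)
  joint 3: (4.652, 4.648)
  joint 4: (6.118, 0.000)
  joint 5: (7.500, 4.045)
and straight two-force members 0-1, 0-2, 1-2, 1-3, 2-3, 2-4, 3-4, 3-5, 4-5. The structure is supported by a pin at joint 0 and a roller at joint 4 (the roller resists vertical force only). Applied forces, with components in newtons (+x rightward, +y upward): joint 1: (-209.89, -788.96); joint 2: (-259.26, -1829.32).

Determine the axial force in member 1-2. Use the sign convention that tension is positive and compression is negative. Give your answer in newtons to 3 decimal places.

N=6 nodes, M=9 members, R=3 reactions → 2N=12, M+R=12
member 0 (0-1): L=4.6229, (cx,cy)=(0.2851,0.9585)
member 1 (0-2): L=2.8910, (cx,cy)=(1.0000,0.0000)
member 2 (1-2): L=4.7019, (cx,cy)=(0.3345,-0.9424)
member 3 (1-3): L=3.3411, (cx,cy)=(0.9979,0.0649)
member 4 (2-3): L=4.9704, (cx,cy)=(0.3543,0.9351)
member 5 (2-4): L=3.2270, (cx,cy)=(1.0000,0.0000)
member 6 (3-4): L=4.8737, (cx,cy)=(0.3008,-0.9537)
member 7 (3-5): L=2.9111, (cx,cy)=(0.9783,-0.2071)
member 8 (4-5): L=4.2746, (cx,cy)=(0.3233,0.9463)
solve A·x = −loads:
  F[0-1] = -1811.0674 N (compression)
  F[0-2] = +47.1936 N (tension)
  F[1-2] = +961.4594 N (tension)
  F[1-3] = -629.4330 N (compression)
  F[2-3] = +987.3029 N (tension)
  F[2-4] = +278.3061 N (tension)
  F[3-4] = -925.2275 N (compression)
  F[3-5] = +0.0000 N (tension)
  F[4-5] = -0.0000 N (compression)
  Rx@0 = +469.1500 N
  Ry@0 = +1735.9016 N
  Ry@4 = +882.3784 N

961.459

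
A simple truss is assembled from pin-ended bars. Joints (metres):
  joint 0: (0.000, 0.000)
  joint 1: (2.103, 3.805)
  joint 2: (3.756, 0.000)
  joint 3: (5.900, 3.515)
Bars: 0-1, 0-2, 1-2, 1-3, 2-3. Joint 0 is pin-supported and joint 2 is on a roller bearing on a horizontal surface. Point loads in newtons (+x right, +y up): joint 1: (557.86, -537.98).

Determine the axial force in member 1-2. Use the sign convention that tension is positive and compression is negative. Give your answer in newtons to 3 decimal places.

N=4 nodes, M=5 members, R=3 reactions → 2N=8, M+R=8
member 0 (0-1): L=4.3475, (cx,cy)=(0.4837,0.8752)
member 1 (0-2): L=3.7560, (cx,cy)=(1.0000,0.0000)
member 2 (1-2): L=4.1485, (cx,cy)=(0.3985,-0.9172)
member 3 (1-3): L=3.8081, (cx,cy)=(0.9971,-0.0762)
member 4 (2-3): L=4.1173, (cx,cy)=(0.5207,0.8537)
solve A·x = −loads:
  F[0-1] = +375.1920 N (tension)
  F[0-2] = +376.3692 N (tension)
  F[1-2] = -944.5765 N (compression)
  F[1-3] = -0.0000 N (compression)
  F[2-3] = +0.0000 N (tension)
  Rx@0 = -557.8600 N
  Ry@0 = -328.3750 N
  Ry@2 = +866.3550 N

-944.576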